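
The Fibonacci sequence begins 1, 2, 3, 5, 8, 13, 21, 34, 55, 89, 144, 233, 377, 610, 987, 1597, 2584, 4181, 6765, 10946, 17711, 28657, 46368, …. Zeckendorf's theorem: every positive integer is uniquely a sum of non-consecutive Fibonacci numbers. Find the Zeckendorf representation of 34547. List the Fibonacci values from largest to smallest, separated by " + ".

28657 + 4181 + 1597 + 89 + 21 + 2

largest Fibonacci ≤ 34547 is 28657; 34547 − 28657 = 5890
largest Fibonacci ≤ 5890 is 4181; 5890 − 4181 = 1709
largest Fibonacci ≤ 1709 is 1597; 1709 − 1597 = 112
largest Fibonacci ≤ 112 is 89; 112 − 89 = 23
largest Fibonacci ≤ 23 is 21; 23 − 21 = 2
largest Fibonacci ≤ 2 is 2; 2 − 2 = 0
So 34547 = 28657 + 4181 + 1597 + 89 + 21 + 2, with no two terms consecutive in the sequence.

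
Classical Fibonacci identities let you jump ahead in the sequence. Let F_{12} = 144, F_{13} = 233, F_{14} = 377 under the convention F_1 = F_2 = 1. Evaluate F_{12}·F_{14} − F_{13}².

-1

144·377 − 233² = 54288 − 54289 = -1. (Cassini's identity: F_{k−1}F_{k+1} − F_k² = (−1)^k.)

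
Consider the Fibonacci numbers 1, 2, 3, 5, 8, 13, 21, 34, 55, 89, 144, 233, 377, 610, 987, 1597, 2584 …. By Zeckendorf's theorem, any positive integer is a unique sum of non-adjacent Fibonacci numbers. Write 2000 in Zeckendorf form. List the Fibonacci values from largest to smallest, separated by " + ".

1597 + 377 + 21 + 5

Greedily peel off the largest Fibonacci term at each step:
take 1597 (≤ 2000); 2000 − 1597 = 403
take 377 (≤ 403); 403 − 377 = 26
take 21 (≤ 26); 26 − 21 = 5
take 5 (≤ 5); 5 − 5 = 0
So 2000 = 1597 + 377 + 21 + 5, with no two terms consecutive in the sequence.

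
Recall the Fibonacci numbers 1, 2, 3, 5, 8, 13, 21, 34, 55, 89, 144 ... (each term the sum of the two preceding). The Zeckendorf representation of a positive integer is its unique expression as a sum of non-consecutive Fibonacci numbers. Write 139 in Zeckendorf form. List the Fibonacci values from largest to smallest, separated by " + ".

largest Fibonacci ≤ 139 is 89; 139 − 89 = 50
largest Fibonacci ≤ 50 is 34; 50 − 34 = 16
largest Fibonacci ≤ 16 is 13; 16 − 13 = 3
largest Fibonacci ≤ 3 is 3; 3 − 3 = 0
So 139 = 89 + 34 + 13 + 3, with no two terms consecutive in the sequence.

89 + 34 + 13 + 3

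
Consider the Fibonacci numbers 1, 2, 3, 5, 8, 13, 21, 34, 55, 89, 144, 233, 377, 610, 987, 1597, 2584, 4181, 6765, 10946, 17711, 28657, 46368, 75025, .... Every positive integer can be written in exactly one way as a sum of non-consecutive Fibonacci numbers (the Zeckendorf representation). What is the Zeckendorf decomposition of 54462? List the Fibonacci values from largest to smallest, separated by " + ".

subtract 46368 from 54462: 8094 remains
subtract 6765 from 8094: 1329 remains
subtract 987 from 1329: 342 remains
subtract 233 from 342: 109 remains
subtract 89 from 109: 20 remains
subtract 13 from 20: 7 remains
subtract 5 from 7: 2 remains
subtract 2 from 2: 0 remains
So 54462 = 46368 + 6765 + 987 + 233 + 89 + 13 + 5 + 2, with no two terms consecutive in the sequence.

46368 + 6765 + 987 + 233 + 89 + 13 + 5 + 2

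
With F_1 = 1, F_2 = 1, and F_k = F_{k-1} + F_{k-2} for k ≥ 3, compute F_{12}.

144

Iterating the recurrence up to F_{8} = 21 and F_{7} = 13:
F_{9} = F_{8} + F_{7} = 21 + 13 = 34
F_{10} = F_{9} + F_{8} = 34 + 21 = 55
F_{11} = F_{10} + F_{9} = 55 + 34 = 89
F_{12} = F_{11} + F_{10} = 89 + 55 = 144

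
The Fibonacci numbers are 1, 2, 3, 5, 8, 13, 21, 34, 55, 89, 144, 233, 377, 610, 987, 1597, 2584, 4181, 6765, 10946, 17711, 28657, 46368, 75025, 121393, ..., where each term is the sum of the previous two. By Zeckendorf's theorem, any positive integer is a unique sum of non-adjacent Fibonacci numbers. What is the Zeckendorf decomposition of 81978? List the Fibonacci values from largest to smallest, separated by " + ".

subtract 75025 from 81978: 6953 remains
subtract 6765 from 6953: 188 remains
subtract 144 from 188: 44 remains
subtract 34 from 44: 10 remains
subtract 8 from 10: 2 remains
subtract 2 from 2: 0 remains
So 81978 = 75025 + 6765 + 144 + 34 + 8 + 2, with no two terms consecutive in the sequence.

75025 + 6765 + 144 + 34 + 8 + 2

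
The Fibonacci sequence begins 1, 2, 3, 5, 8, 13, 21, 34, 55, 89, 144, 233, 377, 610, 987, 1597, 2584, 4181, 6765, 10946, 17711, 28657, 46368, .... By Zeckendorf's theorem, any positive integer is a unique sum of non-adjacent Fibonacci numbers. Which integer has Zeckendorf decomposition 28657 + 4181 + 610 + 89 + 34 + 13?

33584

28657 + 4181 + 610 + 89 + 34 + 13 = 33584.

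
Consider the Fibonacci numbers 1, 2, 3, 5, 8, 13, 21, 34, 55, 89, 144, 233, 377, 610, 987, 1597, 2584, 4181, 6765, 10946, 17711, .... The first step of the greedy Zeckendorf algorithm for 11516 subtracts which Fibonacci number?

10946

10946 ≤ 11516 < 17711, so the largest Fibonacci number not exceeding 11516 is 10946.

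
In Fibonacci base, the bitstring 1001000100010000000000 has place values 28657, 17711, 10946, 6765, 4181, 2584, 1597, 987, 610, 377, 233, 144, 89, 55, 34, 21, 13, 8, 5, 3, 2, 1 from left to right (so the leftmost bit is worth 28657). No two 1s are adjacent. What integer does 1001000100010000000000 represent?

Summing the place values of the 1 bits: 28657 + 6765 + 987 + 144 = 36553.

36553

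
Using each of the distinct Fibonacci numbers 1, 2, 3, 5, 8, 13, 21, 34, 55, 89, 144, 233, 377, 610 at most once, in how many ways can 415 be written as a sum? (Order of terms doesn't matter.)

415 = 377+34+3+1 = 377+21+13+3+1 = 233+144+34+3+1 = 377+21+8+5+3+1 = 233+144+21+13+3+1 = … (4 more), for 9 in all.

9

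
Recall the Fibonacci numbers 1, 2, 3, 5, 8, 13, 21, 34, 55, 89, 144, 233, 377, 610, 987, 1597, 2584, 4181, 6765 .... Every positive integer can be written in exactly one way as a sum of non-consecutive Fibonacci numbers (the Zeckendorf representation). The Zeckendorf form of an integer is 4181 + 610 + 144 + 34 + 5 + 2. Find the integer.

4181 + 610 + 144 + 34 + 5 + 2 = 4976.

4976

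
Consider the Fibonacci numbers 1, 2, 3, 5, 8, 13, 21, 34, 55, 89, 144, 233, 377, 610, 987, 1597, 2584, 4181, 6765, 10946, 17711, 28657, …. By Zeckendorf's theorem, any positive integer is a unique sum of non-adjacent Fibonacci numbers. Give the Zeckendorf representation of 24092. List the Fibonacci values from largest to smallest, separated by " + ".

Greedily peel off the largest Fibonacci term at each step:
take 17711 (≤ 24092); 24092 − 17711 = 6381
take 4181 (≤ 6381); 6381 − 4181 = 2200
take 1597 (≤ 2200); 2200 − 1597 = 603
take 377 (≤ 603); 603 − 377 = 226
take 144 (≤ 226); 226 − 144 = 82
take 55 (≤ 82); 82 − 55 = 27
take 21 (≤ 27); 27 − 21 = 6
take 5 (≤ 6); 6 − 5 = 1
take 1 (≤ 1); 1 − 1 = 0
So 24092 = 17711 + 4181 + 1597 + 377 + 144 + 55 + 21 + 5 + 1, with no two terms consecutive in the sequence.

17711 + 4181 + 1597 + 377 + 144 + 55 + 21 + 5 + 1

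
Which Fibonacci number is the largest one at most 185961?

121393 ≤ 185961 < 196418, so the largest Fibonacci number not exceeding 185961 is 121393.

121393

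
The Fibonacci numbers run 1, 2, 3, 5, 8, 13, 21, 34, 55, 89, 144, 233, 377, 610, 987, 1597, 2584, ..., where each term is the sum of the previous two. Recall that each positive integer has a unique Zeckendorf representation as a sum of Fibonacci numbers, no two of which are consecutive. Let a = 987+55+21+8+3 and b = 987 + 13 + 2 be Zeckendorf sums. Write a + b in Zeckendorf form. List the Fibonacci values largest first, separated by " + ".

The two numbers are 1074 and 1002, so their sum is 2076.
take 1597 (≤ 2076); 2076 − 1597 = 479
take 377 (≤ 479); 479 − 377 = 102
take 89 (≤ 102); 102 − 89 = 13
take 13 (≤ 13); 13 − 13 = 0

1597 + 377 + 89 + 13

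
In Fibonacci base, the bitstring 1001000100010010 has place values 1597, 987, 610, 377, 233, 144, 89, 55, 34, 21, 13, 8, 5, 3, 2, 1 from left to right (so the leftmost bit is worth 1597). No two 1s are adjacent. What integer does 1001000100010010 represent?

Summing the place values of the 1 bits: 1597 + 377 + 55 + 8 + 2 = 2039.

2039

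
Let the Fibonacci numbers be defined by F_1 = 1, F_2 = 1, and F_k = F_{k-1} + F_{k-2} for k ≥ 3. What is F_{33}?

Iterating the recurrence up to F_{27} = 196418 and F_{26} = 121393:
F_{28} = F_{27} + F_{26} = 196418 + 121393 = 317811
F_{29} = F_{28} + F_{27} = 317811 + 196418 = 514229
F_{30} = F_{29} + F_{28} = 514229 + 317811 = 832040
F_{31} = F_{30} + F_{29} = 832040 + 514229 = 1346269
F_{32} = F_{31} + F_{30} = 1346269 + 832040 = 2178309
F_{33} = F_{32} + F_{31} = 2178309 + 1346269 = 3524578

3524578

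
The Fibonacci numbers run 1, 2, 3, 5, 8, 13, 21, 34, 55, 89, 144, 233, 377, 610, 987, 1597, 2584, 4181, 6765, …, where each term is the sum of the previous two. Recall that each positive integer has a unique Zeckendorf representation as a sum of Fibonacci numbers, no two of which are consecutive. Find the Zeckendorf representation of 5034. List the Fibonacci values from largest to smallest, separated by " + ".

Greedy algorithm:
4181 ≤ 5034 < 6765, so take 4181; remainder 853
610 ≤ 853 < 987, so take 610; remainder 243
233 ≤ 243 < 377, so take 233; remainder 10
8 ≤ 10 < 13, so take 8; remainder 2
2 ≤ 2 < 3, so take 2; remainder 0
So 5034 = 4181 + 610 + 233 + 8 + 2, with no two terms consecutive in the sequence.

4181 + 610 + 233 + 8 + 2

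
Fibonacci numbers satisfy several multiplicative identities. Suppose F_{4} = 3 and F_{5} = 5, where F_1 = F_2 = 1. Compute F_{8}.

By the doubling identity F_{2k} = F_k(2F_{k+1} − F_k): F_{8} = 3·(2·5 − 3) = 3·7 = 21.

21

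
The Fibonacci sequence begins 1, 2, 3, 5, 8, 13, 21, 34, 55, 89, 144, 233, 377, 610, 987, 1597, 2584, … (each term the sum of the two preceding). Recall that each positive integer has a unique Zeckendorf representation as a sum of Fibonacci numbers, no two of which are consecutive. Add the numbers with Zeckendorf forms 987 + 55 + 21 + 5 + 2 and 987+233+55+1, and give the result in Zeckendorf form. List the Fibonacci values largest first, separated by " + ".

The two numbers are 1070 and 1276, so their sum is 2346.
Greedy algorithm:
2346: greatest Fibonacci not exceeding it is 1597, leaving 749
749: greatest Fibonacci not exceeding it is 610, leaving 139
139: greatest Fibonacci not exceeding it is 89, leaving 50
50: greatest Fibonacci not exceeding it is 34, leaving 16
16: greatest Fibonacci not exceeding it is 13, leaving 3
3: greatest Fibonacci not exceeding it is 3, leaving 0

1597 + 610 + 89 + 34 + 13 + 3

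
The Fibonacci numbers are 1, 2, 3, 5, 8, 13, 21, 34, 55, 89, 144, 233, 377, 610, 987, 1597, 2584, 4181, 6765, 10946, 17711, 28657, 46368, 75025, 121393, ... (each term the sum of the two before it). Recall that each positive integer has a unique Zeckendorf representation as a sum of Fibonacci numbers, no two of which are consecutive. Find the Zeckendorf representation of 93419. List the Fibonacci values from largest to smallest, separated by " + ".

75025 + 17711 + 610 + 55 + 13 + 5

Greedy algorithm:
75025 ≤ 93419 < 121393, so take 75025; remainder 18394
17711 ≤ 18394 < 28657, so take 17711; remainder 683
610 ≤ 683 < 987, so take 610; remainder 73
55 ≤ 73 < 89, so take 55; remainder 18
13 ≤ 18 < 21, so take 13; remainder 5
5 ≤ 5 < 8, so take 5; remainder 0
So 93419 = 75025 + 17711 + 610 + 55 + 13 + 5, with no two terms consecutive in the sequence.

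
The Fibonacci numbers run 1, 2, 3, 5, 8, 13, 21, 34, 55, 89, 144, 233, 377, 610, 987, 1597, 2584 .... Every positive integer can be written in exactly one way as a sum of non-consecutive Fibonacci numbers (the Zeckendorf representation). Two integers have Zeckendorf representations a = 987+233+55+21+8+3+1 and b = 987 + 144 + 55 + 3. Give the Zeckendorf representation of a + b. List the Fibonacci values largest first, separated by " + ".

1597 + 610 + 233 + 55 + 2

The two numbers are 1308 and 1189, so their sum is 2497.
Greedy algorithm:
subtract 1597 from 2497: 900 remains
subtract 610 from 900: 290 remains
subtract 233 from 290: 57 remains
subtract 55 from 57: 2 remains
subtract 2 from 2: 0 remains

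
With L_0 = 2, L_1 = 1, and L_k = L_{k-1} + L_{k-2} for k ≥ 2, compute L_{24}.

103682

Iterating the recurrence up to L_{19} = 9349 and L_{18} = 5778:
L_{20} = L_{19} + L_{18} = 9349 + 5778 = 15127
L_{21} = L_{20} + L_{19} = 15127 + 9349 = 24476
L_{22} = L_{21} + L_{20} = 24476 + 15127 = 39603
L_{23} = L_{22} + L_{21} = 39603 + 24476 = 64079
L_{24} = L_{23} + L_{22} = 64079 + 39603 = 103682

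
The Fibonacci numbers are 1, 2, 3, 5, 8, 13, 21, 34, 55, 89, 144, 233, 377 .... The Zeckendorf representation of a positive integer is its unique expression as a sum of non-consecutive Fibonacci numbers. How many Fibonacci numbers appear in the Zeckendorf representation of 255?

3

255: greatest Fibonacci not exceeding it is 233, leaving 22
22: greatest Fibonacci not exceeding it is 21, leaving 1
1: greatest Fibonacci not exceeding it is 1, leaving 0
255 = 233 + 21 + 1, which has 3 terms.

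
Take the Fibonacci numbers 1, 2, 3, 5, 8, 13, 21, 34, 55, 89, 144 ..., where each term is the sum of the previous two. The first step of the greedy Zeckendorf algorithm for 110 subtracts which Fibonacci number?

89 ≤ 110 < 144, so the largest Fibonacci number not exceeding 110 is 89.

89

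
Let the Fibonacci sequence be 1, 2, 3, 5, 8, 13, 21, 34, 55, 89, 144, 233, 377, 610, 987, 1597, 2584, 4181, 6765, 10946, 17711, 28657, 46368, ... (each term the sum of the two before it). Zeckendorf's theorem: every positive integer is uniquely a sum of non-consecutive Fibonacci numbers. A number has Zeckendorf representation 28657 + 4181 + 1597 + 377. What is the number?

28657 + 4181 + 1597 + 377 = 34812.

34812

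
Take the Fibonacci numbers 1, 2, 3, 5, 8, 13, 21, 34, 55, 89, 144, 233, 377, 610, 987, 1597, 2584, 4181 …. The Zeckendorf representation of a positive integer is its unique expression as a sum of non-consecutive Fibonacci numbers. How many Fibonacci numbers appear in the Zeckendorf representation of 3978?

Repeatedly subtract the largest Fibonacci number that fits:
3978 − 2584 = 1394
1394 − 987 = 407
407 − 377 = 30
30 − 21 = 9
9 − 8 = 1
1 − 1 = 0
3978 = 2584 + 987 + 377 + 21 + 8 + 1, which has 6 terms.

6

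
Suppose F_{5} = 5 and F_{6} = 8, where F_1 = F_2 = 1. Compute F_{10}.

By the doubling identity F_{2k} = F_k(2F_{k+1} − F_k): F_{10} = 5·(2·8 − 5) = 5·11 = 55.

55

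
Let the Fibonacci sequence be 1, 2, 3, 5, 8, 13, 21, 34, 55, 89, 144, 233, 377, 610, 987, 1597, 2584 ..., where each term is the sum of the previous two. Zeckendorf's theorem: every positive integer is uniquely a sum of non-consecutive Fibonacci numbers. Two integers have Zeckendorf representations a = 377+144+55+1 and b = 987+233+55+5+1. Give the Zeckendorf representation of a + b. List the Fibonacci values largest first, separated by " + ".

The two numbers are 577 and 1281, so their sum is 1858.
1597 ≤ 1858 < 2584, so take 1597; remainder 261
233 ≤ 261 < 377, so take 233; remainder 28
21 ≤ 28 < 34, so take 21; remainder 7
5 ≤ 7 < 8, so take 5; remainder 2
2 ≤ 2 < 3, so take 2; remainder 0

1597 + 233 + 21 + 5 + 2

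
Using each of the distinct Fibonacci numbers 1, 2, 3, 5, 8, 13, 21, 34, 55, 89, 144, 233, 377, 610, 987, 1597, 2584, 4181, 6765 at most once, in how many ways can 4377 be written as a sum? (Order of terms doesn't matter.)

Each representation comes from the Zeckendorf form by replacing some F_k with F_{k−1} + F_{k−2} where possible.
4377 = 4181+144+34+13+5 = 4181+144+34+13+3+2 = 4181+89+55+34+13+5 = 2584+1597+144+34+13+5 = … (28 more), for 32 in all.

32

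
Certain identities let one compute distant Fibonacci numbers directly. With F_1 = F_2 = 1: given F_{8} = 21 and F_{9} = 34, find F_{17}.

1597

By F_{2k+1} = F_k² + F_{k+1}²: F_{17} = 21² + 34² = 441 + 1156 = 1597.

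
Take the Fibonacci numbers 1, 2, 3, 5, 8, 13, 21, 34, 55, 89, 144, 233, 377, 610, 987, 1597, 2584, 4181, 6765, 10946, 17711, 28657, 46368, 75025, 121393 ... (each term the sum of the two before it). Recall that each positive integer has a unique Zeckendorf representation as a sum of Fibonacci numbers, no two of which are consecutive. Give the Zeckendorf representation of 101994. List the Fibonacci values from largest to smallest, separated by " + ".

75025 + 17711 + 6765 + 1597 + 610 + 233 + 34 + 13 + 5 + 1

Greedy algorithm:
take 75025 (≤ 101994); 101994 − 75025 = 26969
take 17711 (≤ 26969); 26969 − 17711 = 9258
take 6765 (≤ 9258); 9258 − 6765 = 2493
take 1597 (≤ 2493); 2493 − 1597 = 896
take 610 (≤ 896); 896 − 610 = 286
take 233 (≤ 286); 286 − 233 = 53
take 34 (≤ 53); 53 − 34 = 19
take 13 (≤ 19); 19 − 13 = 6
take 5 (≤ 6); 6 − 5 = 1
take 1 (≤ 1); 1 − 1 = 0
So 101994 = 75025 + 17711 + 6765 + 1597 + 610 + 233 + 34 + 13 + 5 + 1, with no two terms consecutive in the sequence.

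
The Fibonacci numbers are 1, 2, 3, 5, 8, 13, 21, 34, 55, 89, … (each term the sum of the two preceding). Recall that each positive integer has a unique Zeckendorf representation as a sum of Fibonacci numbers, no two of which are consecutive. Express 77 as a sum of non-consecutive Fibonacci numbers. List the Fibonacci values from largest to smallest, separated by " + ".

subtract 55 from 77: 22 remains
subtract 21 from 22: 1 remains
subtract 1 from 1: 0 remains
So 77 = 55 + 21 + 1, with no two terms consecutive in the sequence.

55 + 21 + 1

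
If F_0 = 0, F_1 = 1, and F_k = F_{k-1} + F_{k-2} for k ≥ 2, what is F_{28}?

317811

Iterating the recurrence up to F_{21} = 10946 and F_{20} = 6765:
F_{22} = F_{21} + F_{20} = 10946 + 6765 = 17711
F_{23} = F_{22} + F_{21} = 17711 + 10946 = 28657
F_{24} = F_{23} + F_{22} = 28657 + 17711 = 46368
F_{25} = F_{24} + F_{23} = 46368 + 28657 = 75025
F_{26} = F_{25} + F_{24} = 75025 + 46368 = 121393
F_{27} = F_{26} + F_{25} = 121393 + 75025 = 196418
F_{28} = F_{27} + F_{26} = 196418 + 121393 = 317811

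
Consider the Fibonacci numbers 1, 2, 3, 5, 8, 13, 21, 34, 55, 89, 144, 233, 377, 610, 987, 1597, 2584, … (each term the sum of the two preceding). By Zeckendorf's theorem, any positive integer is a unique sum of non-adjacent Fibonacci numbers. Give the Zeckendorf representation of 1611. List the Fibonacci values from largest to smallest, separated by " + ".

1597 + 13 + 1

Greedy algorithm:
take 1597 (≤ 1611); 1611 − 1597 = 14
take 13 (≤ 14); 14 − 13 = 1
take 1 (≤ 1); 1 − 1 = 0
So 1611 = 1597 + 13 + 1, with no two terms consecutive in the sequence.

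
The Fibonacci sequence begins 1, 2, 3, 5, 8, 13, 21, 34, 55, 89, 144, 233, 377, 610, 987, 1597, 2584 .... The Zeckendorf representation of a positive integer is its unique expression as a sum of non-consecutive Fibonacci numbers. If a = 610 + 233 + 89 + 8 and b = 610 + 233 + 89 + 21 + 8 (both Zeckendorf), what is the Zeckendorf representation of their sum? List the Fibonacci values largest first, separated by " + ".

1597 + 233 + 55 + 13 + 3

The two numbers are 940 and 961, so their sum is 1901.
Greedily peel off the largest Fibonacci term at each step:
1901: greatest Fibonacci not exceeding it is 1597, leaving 304
304: greatest Fibonacci not exceeding it is 233, leaving 71
71: greatest Fibonacci not exceeding it is 55, leaving 16
16: greatest Fibonacci not exceeding it is 13, leaving 3
3: greatest Fibonacci not exceeding it is 3, leaving 0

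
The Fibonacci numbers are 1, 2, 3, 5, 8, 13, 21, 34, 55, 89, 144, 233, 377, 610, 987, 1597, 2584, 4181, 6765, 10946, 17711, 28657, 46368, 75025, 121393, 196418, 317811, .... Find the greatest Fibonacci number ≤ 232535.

196418 ≤ 232535 < 317811, so the largest Fibonacci number not exceeding 232535 is 196418.

196418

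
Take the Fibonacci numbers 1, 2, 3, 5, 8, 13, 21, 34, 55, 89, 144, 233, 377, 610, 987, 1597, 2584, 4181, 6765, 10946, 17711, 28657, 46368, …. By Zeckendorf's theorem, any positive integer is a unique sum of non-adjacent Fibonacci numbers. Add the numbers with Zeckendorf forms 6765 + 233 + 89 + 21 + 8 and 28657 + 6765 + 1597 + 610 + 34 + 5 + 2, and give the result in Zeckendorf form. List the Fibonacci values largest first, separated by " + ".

28657 + 10946 + 4181 + 987 + 13 + 2

The two numbers are 7116 and 37670, so their sum is 44786.
Repeatedly subtract the largest Fibonacci number that fits:
28657 ≤ 44786 < 46368, so take 28657; remainder 16129
10946 ≤ 16129 < 17711, so take 10946; remainder 5183
4181 ≤ 5183 < 6765, so take 4181; remainder 1002
987 ≤ 1002 < 1597, so take 987; remainder 15
13 ≤ 15 < 21, so take 13; remainder 2
2 ≤ 2 < 3, so take 2; remainder 0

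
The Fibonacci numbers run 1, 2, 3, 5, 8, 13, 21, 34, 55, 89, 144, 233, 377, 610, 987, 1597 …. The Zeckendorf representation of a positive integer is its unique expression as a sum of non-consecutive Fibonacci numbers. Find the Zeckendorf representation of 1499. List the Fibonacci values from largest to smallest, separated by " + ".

987 + 377 + 89 + 34 + 8 + 3 + 1

largest Fibonacci ≤ 1499 is 987; 1499 − 987 = 512
largest Fibonacci ≤ 512 is 377; 512 − 377 = 135
largest Fibonacci ≤ 135 is 89; 135 − 89 = 46
largest Fibonacci ≤ 46 is 34; 46 − 34 = 12
largest Fibonacci ≤ 12 is 8; 12 − 8 = 4
largest Fibonacci ≤ 4 is 3; 4 − 3 = 1
largest Fibonacci ≤ 1 is 1; 1 − 1 = 0
So 1499 = 987 + 377 + 89 + 34 + 8 + 3 + 1, with no two terms consecutive in the sequence.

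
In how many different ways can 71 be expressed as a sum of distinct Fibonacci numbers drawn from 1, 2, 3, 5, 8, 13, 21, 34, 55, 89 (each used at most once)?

Starting from the Zeckendorf form and repeatedly splitting a term F_k into F_{k−1} + F_{k−2} (when neither is already used) reaches every representation.
71 = 55+13+3 = 55+13+2+1 = 55+8+5+3 = 34+21+13+3 = 55+8+5+2+1 = … (3 more), for 8 in all.

8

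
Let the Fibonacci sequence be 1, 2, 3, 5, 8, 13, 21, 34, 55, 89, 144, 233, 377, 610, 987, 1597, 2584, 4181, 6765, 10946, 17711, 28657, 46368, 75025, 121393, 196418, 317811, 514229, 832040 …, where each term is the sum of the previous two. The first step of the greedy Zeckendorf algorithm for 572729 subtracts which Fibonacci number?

514229

514229 ≤ 572729 < 832040, so the largest Fibonacci number not exceeding 572729 is 514229.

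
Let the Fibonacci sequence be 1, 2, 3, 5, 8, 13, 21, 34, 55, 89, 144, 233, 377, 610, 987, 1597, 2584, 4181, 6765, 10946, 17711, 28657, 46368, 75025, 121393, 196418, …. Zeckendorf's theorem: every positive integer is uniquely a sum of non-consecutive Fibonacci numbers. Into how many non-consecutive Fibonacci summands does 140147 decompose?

5

140147: greatest Fibonacci not exceeding it is 121393, leaving 18754
18754: greatest Fibonacci not exceeding it is 17711, leaving 1043
1043: greatest Fibonacci not exceeding it is 987, leaving 56
56: greatest Fibonacci not exceeding it is 55, leaving 1
1: greatest Fibonacci not exceeding it is 1, leaving 0
140147 = 121393 + 17711 + 987 + 55 + 1, which has 5 terms.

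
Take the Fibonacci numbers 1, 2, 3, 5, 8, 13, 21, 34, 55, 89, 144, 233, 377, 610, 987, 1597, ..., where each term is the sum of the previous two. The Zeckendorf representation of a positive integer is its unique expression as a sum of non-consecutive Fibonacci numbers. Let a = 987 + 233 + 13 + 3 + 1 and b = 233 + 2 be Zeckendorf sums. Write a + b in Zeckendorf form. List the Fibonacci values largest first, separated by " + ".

987 + 377 + 89 + 13 + 5 + 1

The two numbers are 1237 and 235, so their sum is 1472.
Repeatedly subtract the largest Fibonacci number that fits:
largest Fibonacci ≤ 1472 is 987; 1472 − 987 = 485
largest Fibonacci ≤ 485 is 377; 485 − 377 = 108
largest Fibonacci ≤ 108 is 89; 108 − 89 = 19
largest Fibonacci ≤ 19 is 13; 19 − 13 = 6
largest Fibonacci ≤ 6 is 5; 6 − 5 = 1
largest Fibonacci ≤ 1 is 1; 1 − 1 = 0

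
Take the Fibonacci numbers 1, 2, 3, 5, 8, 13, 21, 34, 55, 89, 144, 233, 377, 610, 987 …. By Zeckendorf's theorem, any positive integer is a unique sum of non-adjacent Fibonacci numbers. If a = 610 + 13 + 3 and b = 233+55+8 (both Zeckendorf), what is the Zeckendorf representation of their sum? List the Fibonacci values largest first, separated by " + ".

The two numbers are 626 and 296, so their sum is 922.
922 − 610 = 312
312 − 233 = 79
79 − 55 = 24
24 − 21 = 3
3 − 3 = 0

610 + 233 + 55 + 21 + 3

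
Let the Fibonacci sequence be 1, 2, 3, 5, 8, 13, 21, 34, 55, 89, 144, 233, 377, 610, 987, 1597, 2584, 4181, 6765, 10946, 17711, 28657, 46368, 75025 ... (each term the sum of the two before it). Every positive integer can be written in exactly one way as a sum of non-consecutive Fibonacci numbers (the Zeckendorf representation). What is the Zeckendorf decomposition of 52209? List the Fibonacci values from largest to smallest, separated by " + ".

46368 + 4181 + 1597 + 55 + 8

subtract 46368 from 52209: 5841 remains
subtract 4181 from 5841: 1660 remains
subtract 1597 from 1660: 63 remains
subtract 55 from 63: 8 remains
subtract 8 from 8: 0 remains
So 52209 = 46368 + 4181 + 1597 + 55 + 8, with no two terms consecutive in the sequence.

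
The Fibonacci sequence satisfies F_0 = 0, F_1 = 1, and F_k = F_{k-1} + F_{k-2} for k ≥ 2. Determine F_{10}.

Iterating the recurrence up to F_{3} = 2 and F_{2} = 1:
F_{4} = F_{3} + F_{2} = 2 + 1 = 3
F_{5} = F_{4} + F_{3} = 3 + 2 = 5
F_{6} = F_{5} + F_{4} = 5 + 3 = 8
F_{7} = F_{6} + F_{5} = 8 + 5 = 13
F_{8} = F_{7} + F_{6} = 13 + 8 = 21
F_{9} = F_{8} + F_{7} = 21 + 13 = 34
F_{10} = F_{9} + F_{8} = 34 + 21 = 55

55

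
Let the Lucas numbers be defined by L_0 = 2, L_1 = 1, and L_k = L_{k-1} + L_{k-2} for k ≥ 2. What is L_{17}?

3571

Iterating the recurrence up to L_{13} = 521 and L_{12} = 322:
L_{14} = L_{13} + L_{12} = 521 + 322 = 843
L_{15} = L_{14} + L_{13} = 843 + 521 = 1364
L_{16} = L_{15} + L_{14} = 1364 + 843 = 2207
L_{17} = L_{16} + L_{15} = 2207 + 1364 = 3571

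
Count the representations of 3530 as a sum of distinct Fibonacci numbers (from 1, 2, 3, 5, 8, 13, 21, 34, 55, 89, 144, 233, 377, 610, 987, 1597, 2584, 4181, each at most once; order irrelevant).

36

Starting from the Zeckendorf form and repeatedly splitting a term F_k into F_{k−1} + F_{k−2} (when neither is already used) reaches every representation.
3530 = 2584+610+233+89+13+1 = 2584+610+233+89+8+5+1 = 2584+610+233+55+34+13+1 = 2584+610+233+89+8+3+2+1 = 2584+610+233+55+34+8+5+1 = … (31 more), for 36 in all.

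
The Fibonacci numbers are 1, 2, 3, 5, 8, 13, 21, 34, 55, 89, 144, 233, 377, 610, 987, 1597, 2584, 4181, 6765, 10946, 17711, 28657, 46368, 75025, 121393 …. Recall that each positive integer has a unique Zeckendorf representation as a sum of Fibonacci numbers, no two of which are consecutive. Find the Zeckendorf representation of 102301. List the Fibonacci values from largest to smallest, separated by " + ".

75025 + 17711 + 6765 + 2584 + 144 + 55 + 13 + 3 + 1

102301 − 75025 = 27276
27276 − 17711 = 9565
9565 − 6765 = 2800
2800 − 2584 = 216
216 − 144 = 72
72 − 55 = 17
17 − 13 = 4
4 − 3 = 1
1 − 1 = 0
So 102301 = 75025 + 17711 + 6765 + 2584 + 144 + 55 + 13 + 3 + 1, with no two terms consecutive in the sequence.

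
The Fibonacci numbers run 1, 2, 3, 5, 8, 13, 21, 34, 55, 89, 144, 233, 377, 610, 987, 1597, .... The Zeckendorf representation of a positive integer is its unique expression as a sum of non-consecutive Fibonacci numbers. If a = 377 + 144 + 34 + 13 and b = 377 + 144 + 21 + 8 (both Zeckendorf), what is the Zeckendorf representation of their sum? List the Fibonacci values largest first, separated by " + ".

987 + 89 + 34 + 8

The two numbers are 568 and 550, so their sum is 1118.
Greedily peel off the largest Fibonacci term at each step:
1118 − 987 = 131
131 − 89 = 42
42 − 34 = 8
8 − 8 = 0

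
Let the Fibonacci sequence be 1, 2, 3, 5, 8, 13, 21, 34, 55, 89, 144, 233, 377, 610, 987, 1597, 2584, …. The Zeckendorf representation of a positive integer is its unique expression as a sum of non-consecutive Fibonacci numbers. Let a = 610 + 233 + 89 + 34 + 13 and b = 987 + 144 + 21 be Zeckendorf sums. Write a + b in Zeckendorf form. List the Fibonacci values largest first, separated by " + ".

1597 + 377 + 144 + 13

The two numbers are 979 and 1152, so their sum is 2131.
1597 ≤ 2131 < 2584, so take 1597; remainder 534
377 ≤ 534 < 610, so take 377; remainder 157
144 ≤ 157 < 233, so take 144; remainder 13
13 ≤ 13 < 21, so take 13; remainder 0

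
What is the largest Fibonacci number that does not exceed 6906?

6765 ≤ 6906 < 10946, so the largest Fibonacci number not exceeding 6906 is 6765.

6765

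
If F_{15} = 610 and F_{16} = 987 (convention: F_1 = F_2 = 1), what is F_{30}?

By the doubling identity F_{2k} = F_k(2F_{k+1} − F_k): F_{30} = 610·(2·987 − 610) = 610·1364 = 832040.

832040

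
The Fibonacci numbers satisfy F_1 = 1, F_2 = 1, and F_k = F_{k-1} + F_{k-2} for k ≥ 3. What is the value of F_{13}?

233

Iterating the recurrence up to F_{5} = 5 and F_{4} = 3:
F_{6} = F_{5} + F_{4} = 5 + 3 = 8
F_{7} = F_{6} + F_{5} = 8 + 5 = 13
F_{8} = F_{7} + F_{6} = 13 + 8 = 21
F_{9} = F_{8} + F_{7} = 21 + 13 = 34
F_{10} = F_{9} + F_{8} = 34 + 21 = 55
F_{11} = F_{10} + F_{9} = 55 + 34 = 89
F_{12} = F_{11} + F_{10} = 89 + 55 = 144
F_{13} = F_{12} + F_{11} = 144 + 89 = 233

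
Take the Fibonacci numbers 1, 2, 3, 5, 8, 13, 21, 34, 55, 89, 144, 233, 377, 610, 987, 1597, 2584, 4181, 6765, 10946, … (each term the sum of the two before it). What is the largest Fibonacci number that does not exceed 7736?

6765 ≤ 7736 < 10946, so the largest Fibonacci number not exceeding 7736 is 6765.

6765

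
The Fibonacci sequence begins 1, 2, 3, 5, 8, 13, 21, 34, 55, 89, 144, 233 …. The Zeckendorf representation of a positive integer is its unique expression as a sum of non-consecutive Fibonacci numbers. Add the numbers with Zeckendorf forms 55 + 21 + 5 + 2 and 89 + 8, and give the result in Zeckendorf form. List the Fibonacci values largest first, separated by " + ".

144 + 34 + 2

The two numbers are 83 and 97, so their sum is 180.
take 144 (≤ 180); 180 − 144 = 36
take 34 (≤ 36); 36 − 34 = 2
take 2 (≤ 2); 2 − 2 = 0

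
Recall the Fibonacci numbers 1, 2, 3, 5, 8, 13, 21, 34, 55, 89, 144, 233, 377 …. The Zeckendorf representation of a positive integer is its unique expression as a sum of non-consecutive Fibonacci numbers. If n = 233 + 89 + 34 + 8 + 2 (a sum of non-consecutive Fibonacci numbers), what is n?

366

233 + 89 + 34 + 8 + 2 = 366.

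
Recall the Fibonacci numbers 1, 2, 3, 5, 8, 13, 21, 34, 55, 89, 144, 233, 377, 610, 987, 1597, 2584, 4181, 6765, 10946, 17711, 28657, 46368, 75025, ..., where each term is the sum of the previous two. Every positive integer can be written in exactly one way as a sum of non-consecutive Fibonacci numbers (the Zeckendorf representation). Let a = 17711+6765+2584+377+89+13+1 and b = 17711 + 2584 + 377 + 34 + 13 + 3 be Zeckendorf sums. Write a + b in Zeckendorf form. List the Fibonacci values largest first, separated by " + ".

46368 + 1597 + 233 + 55 + 8 + 1

The two numbers are 27540 and 20722, so their sum is 48262.
subtract 46368 from 48262: 1894 remains
subtract 1597 from 1894: 297 remains
subtract 233 from 297: 64 remains
subtract 55 from 64: 9 remains
subtract 8 from 9: 1 remains
subtract 1 from 1: 0 remains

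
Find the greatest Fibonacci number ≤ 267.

233 ≤ 267 < 377, so the largest Fibonacci number not exceeding 267 is 233.

233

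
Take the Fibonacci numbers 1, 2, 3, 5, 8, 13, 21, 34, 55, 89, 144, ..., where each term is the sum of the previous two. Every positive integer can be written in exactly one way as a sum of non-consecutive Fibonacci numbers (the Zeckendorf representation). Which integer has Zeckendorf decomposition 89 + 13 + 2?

104

89 + 13 + 2 = 104.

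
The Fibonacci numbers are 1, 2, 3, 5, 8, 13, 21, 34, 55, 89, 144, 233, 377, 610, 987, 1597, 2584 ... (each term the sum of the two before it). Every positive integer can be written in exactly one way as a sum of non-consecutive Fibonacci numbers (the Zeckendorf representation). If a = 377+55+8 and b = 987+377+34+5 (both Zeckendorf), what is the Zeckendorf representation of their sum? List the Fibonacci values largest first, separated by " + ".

The two numbers are 440 and 1403, so their sum is 1843.
subtract 1597 from 1843: 246 remains
subtract 233 from 246: 13 remains
subtract 13 from 13: 0 remains

1597 + 233 + 13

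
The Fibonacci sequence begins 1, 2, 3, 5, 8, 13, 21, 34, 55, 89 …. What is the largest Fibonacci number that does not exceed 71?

55 ≤ 71 < 89, so the largest Fibonacci number not exceeding 71 is 55.

55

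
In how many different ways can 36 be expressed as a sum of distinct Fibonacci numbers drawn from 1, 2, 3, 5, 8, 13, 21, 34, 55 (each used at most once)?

Starting from the Zeckendorf form and repeatedly splitting a term F_k into F_{k−1} + F_{k−2} (when neither is already used) reaches every representation.
36 = 34+2 = 21+13+2 = 21+8+5+2 — 3 representations.

3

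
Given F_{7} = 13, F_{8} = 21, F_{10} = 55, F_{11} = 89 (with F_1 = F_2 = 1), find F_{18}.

By the addition formula F_{m+n} = F_m F_{n+1} + F_{m−1} F_n with m=8, n=10: F_{18} = 21·89 + 13·55 = 1869 + 715 = 2584.

2584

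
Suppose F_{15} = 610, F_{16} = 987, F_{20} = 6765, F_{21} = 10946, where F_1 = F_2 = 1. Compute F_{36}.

14930352

By the addition formula F_{m+n} = F_m F_{n+1} + F_{m−1} F_n with m=16, n=20: F_{36} = 987·10946 + 610·6765 = 10803702 + 4126650 = 14930352.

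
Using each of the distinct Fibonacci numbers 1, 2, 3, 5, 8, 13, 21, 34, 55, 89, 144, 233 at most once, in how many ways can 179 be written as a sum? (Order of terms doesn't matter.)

Starting from the Zeckendorf form and repeatedly splitting a term F_k into F_{k−1} + F_{k−2} (when neither is already used) reaches every representation.
179 = 144+34+1 = 144+21+13+1 = 89+55+34+1 = 144+21+8+5+1 = … (4 more), for 8 in all.

8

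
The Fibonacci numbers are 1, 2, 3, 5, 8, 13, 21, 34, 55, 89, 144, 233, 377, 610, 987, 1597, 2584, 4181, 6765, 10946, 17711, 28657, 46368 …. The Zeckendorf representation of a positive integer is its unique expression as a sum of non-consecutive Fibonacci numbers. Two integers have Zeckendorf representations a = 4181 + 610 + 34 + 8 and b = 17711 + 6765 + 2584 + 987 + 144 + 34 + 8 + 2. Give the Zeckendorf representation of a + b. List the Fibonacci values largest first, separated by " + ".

28657 + 4181 + 144 + 55 + 21 + 8 + 2

The two numbers are 4833 and 28235, so their sum is 33068.
Greedily peel off the largest Fibonacci term at each step:
take 28657 (≤ 33068); 33068 − 28657 = 4411
take 4181 (≤ 4411); 4411 − 4181 = 230
take 144 (≤ 230); 230 − 144 = 86
take 55 (≤ 86); 86 − 55 = 31
take 21 (≤ 31); 31 − 21 = 10
take 8 (≤ 10); 10 − 8 = 2
take 2 (≤ 2); 2 − 2 = 0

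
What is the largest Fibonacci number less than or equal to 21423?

17711 ≤ 21423 < 28657, so the largest Fibonacci number not exceeding 21423 is 17711.

17711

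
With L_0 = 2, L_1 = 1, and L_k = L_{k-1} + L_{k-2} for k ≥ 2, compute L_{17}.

3571

Iterating the recurrence up to L_{12} = 322 and L_{11} = 199:
L_{13} = L_{12} + L_{11} = 322 + 199 = 521
L_{14} = L_{13} + L_{12} = 521 + 322 = 843
L_{15} = L_{14} + L_{13} = 843 + 521 = 1364
L_{16} = L_{15} + L_{14} = 1364 + 843 = 2207
L_{17} = L_{16} + L_{15} = 2207 + 1364 = 3571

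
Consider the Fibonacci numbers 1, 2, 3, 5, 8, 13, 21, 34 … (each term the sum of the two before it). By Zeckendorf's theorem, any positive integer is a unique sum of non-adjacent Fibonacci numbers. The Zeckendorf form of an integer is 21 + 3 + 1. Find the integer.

25

21 + 3 + 1 = 25.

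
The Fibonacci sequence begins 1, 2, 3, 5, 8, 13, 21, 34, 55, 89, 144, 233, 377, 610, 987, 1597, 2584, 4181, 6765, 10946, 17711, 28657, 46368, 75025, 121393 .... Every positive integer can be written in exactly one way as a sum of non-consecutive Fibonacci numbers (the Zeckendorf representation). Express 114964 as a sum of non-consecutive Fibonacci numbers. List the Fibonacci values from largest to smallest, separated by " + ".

75025 + 28657 + 10946 + 233 + 89 + 13 + 1

114964 − 75025 = 39939
39939 − 28657 = 11282
11282 − 10946 = 336
336 − 233 = 103
103 − 89 = 14
14 − 13 = 1
1 − 1 = 0
So 114964 = 75025 + 28657 + 10946 + 233 + 89 + 13 + 1, with no two terms consecutive in the sequence.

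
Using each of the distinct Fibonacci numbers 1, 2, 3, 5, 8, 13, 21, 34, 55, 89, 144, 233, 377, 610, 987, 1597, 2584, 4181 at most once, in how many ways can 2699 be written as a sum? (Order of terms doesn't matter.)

2699 = 2584+89+21+5 = 2584+89+21+3+2 = 2584+89+13+8+5 = 2584+55+34+21+5 = 1597+987+89+21+5 = … (27 more), for 32 in all.

32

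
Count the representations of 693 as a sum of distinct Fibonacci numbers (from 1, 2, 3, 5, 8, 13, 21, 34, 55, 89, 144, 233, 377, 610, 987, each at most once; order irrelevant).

9

693 = 610+55+21+5+2 = 610+55+13+8+5+2 = 377+233+55+21+5+2 = … (6 more), for 9 in all.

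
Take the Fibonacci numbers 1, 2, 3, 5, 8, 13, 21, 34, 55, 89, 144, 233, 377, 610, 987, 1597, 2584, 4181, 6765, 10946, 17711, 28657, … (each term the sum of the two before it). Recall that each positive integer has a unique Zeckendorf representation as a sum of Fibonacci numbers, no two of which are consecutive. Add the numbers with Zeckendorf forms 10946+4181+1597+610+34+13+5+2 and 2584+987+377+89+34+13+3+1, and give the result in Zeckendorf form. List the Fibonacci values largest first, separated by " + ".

The two numbers are 17388 and 4088, so their sum is 21476.
21476 − 17711 = 3765
3765 − 2584 = 1181
1181 − 987 = 194
194 − 144 = 50
50 − 34 = 16
16 − 13 = 3
3 − 3 = 0

17711 + 2584 + 987 + 144 + 34 + 13 + 3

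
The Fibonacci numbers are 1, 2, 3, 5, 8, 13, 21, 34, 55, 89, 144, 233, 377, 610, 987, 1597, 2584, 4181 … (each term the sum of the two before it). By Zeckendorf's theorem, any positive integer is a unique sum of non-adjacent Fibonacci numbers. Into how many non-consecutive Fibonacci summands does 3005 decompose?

5

3005 − 2584 = 421
421 − 377 = 44
44 − 34 = 10
10 − 8 = 2
2 − 2 = 0
3005 = 2584 + 377 + 34 + 8 + 2, which has 5 terms.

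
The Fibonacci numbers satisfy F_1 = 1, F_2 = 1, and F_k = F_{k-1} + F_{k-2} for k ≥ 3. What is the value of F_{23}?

Iterating the recurrence up to F_{18} = 2584 and F_{17} = 1597:
F_{19} = F_{18} + F_{17} = 2584 + 1597 = 4181
F_{20} = F_{19} + F_{18} = 4181 + 2584 = 6765
F_{21} = F_{20} + F_{19} = 6765 + 4181 = 10946
F_{22} = F_{21} + F_{20} = 10946 + 6765 = 17711
F_{23} = F_{22} + F_{21} = 17711 + 10946 = 28657

28657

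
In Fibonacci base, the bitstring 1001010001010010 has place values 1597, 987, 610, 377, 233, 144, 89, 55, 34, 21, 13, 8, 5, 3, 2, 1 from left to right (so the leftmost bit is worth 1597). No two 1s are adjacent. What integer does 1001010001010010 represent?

Summing the place values of the 1 bits: 1597 + 377 + 144 + 21 + 8 + 2 = 2149.

2149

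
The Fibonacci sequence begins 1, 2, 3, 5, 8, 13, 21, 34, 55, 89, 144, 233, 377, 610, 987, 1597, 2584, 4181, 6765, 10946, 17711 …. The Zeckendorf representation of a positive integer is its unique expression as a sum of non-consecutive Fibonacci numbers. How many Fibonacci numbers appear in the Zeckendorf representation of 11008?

4

Repeatedly subtract the largest Fibonacci number that fits:
10946 ≤ 11008 < 17711, so take 10946; remainder 62
55 ≤ 62 < 89, so take 55; remainder 7
5 ≤ 7 < 8, so take 5; remainder 2
2 ≤ 2 < 3, so take 2; remainder 0
11008 = 10946 + 55 + 5 + 2, which has 4 terms.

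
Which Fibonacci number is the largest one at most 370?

233

233 ≤ 370 < 377, so the largest Fibonacci number not exceeding 370 is 233.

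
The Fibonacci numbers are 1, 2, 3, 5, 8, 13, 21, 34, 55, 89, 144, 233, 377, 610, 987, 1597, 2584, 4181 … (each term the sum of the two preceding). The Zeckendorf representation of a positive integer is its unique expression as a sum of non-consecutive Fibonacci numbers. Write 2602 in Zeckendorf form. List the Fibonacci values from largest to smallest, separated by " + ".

largest Fibonacci ≤ 2602 is 2584; 2602 − 2584 = 18
largest Fibonacci ≤ 18 is 13; 18 − 13 = 5
largest Fibonacci ≤ 5 is 5; 5 − 5 = 0
So 2602 = 2584 + 13 + 5, with no two terms consecutive in the sequence.

2584 + 13 + 5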